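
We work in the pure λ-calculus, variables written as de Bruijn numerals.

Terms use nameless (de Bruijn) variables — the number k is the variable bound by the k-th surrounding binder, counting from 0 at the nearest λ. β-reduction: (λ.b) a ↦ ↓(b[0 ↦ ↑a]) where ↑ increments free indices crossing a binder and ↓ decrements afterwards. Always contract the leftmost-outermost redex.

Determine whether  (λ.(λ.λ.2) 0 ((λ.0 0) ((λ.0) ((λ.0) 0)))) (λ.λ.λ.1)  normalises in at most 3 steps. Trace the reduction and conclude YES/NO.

Answer: YES — reaches normal form λ.λ.λ.1 in 3 ≤ 3 steps

Reduction:
  start: (λ.(λ.λ.2) 0 ((λ.0 0) ((λ.0) ((λ.0) 0)))) (λ.λ.λ.1)
  →1  (λ.λ.λ.λ.λ.1) (λ.λ.λ.1) ((λ.0 0) ((λ.0) ((λ.0) (λ.λ.λ.1))))
  →2  (λ.λ.λ.λ.1) ((λ.0 0) ((λ.0) ((λ.0) (λ.λ.λ.1))))
  →3  λ.λ.λ.1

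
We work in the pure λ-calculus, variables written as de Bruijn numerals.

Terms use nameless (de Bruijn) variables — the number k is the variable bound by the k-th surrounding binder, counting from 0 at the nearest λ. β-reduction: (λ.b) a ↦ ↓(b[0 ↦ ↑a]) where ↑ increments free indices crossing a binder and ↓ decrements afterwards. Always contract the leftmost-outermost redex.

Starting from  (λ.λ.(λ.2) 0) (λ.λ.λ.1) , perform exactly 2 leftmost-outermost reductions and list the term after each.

  start: (λ.λ.(λ.2) 0) (λ.λ.λ.1)
  step 1: λ.(λ.λ.λ.λ.1) 0
  step 2: λ.λ.λ.λ.1

Answer: after 2 steps: λ.λ.λ.λ.1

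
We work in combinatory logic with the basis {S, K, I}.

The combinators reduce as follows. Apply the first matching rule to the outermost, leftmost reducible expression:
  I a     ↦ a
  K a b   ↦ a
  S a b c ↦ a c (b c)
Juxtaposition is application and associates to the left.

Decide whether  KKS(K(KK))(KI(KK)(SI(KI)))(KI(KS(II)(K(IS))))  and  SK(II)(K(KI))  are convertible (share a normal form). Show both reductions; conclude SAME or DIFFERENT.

Term A:
  start: KKS(K(KK))(KI(KK)(SI(KI)))(KI(KS(II)(K(IS))))
  →1  K(K(KK))(KI(KK)(SI(KI)))(KI(KS(II)(K(IS))))
  →2  K(KK)(KI(KS(II)(K(IS))))
  →3  KK

Term B:
  start: SK(II)(K(KI))
  →1  K(K(KI))(II(K(KI)))
  →2  K(KI)

Answer: DIFFERENT — A ⇓ KK, B ⇓ K(KI)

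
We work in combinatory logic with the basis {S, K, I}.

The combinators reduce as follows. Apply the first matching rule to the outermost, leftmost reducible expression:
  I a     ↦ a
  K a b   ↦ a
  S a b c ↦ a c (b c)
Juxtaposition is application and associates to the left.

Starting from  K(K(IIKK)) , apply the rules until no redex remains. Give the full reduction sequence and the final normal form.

Answer: normal form = K(K(KK))  (in 2 steps)

Working:
  start: K(K(IIKK))
  step 1: K(K(IKK))
  step 2: K(K(KK))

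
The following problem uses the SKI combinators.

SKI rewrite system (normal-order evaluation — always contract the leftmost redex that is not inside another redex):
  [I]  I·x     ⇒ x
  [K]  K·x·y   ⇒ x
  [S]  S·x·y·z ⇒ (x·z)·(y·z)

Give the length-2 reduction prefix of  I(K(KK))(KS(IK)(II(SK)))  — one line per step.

  start: I(K(KK))(KS(IK)(II(SK)))
  step 1: K(KK)(KS(IK)(II(SK)))
  step 2: KK

Answer: after 2 steps: KK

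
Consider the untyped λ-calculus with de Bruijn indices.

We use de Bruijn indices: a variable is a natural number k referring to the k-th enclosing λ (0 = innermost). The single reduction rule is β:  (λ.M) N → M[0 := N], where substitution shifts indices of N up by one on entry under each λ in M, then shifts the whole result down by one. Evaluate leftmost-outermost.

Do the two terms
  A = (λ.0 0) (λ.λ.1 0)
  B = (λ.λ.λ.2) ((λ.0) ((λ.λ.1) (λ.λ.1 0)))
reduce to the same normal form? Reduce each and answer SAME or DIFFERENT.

Answer: DIFFERENT — A ⇓ λ.λ.1 0, B ⇓ λ.λ.λ.λ.λ.1 0

Working:
Term A:
  start: (λ.0 0) (λ.λ.1 0)
  →1  (λ.λ.1 0) (λ.λ.1 0)
  →2  λ.(λ.λ.1 0) 0
  →3  λ.λ.1 0

Term B:
  start: (λ.λ.λ.2) ((λ.0) ((λ.λ.1) (λ.λ.1 0)))
  →1  λ.λ.(λ.0) ((λ.λ.1) (λ.λ.1 0))
  →2  λ.λ.(λ.λ.1) (λ.λ.1 0)
  →3  λ.λ.λ.λ.λ.1 0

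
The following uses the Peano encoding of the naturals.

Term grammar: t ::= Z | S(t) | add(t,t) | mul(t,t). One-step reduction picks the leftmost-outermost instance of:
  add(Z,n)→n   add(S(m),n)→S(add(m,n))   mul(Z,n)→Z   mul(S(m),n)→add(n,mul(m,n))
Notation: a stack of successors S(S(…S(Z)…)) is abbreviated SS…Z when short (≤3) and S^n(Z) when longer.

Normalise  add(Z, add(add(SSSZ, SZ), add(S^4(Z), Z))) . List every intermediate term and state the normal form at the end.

  start: add(Z, add(add(SSSZ, SZ), add(S^4(Z), Z)))
  →1  add(add(SSSZ, SZ), add(S^4(Z), Z))
  →2  add(S(add(SSZ, SZ)), add(S^4(Z), Z))
  →3  S(add(add(SSZ, SZ), add(S^4(Z), Z)))
  →4  S(add(S(add(SZ, SZ)), add(S^4(Z), Z)))
  →5  S(S(add(add(SZ, SZ), add(S^4(Z), Z))))
  →6  S(S(add(S(add(Z, SZ)), add(S^4(Z), Z))))
  →7  S(S(S(add(add(Z, SZ), add(S^4(Z), Z)))))
  →8  S(S(S(add(SZ, add(S^4(Z), Z)))))
  →9  S(S(S(S(add(Z, add(S^4(Z), Z))))))
  →10  S(S(S(S(add(S^4(Z), Z)))))
  →11  S(S(S(S(S(add(SSSZ, Z))))))
  →12  S(S(S(S(S(S(add(SSZ, Z)))))))
  →13  S(S(S(S(S(S(S(add(SZ, Z))))))))
  →14  S(S(S(S(S(S(S(S(add(Z, Z)))))))))
  →15  S^8(Z)

Answer: normal form = S^8(Z)  (in 15 steps)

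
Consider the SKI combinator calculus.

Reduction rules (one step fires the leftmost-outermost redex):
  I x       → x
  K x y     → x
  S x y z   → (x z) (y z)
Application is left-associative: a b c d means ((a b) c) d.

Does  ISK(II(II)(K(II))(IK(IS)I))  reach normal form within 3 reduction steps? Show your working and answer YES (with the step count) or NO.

Answer: NO — after 3 steps the term is SK(II(K(II))(IK(IS)I)), not yet normal

Reduction:
  start: ISK(II(II)(K(II))(IK(IS)I))
  [1] SK(II(II)(K(II))(IK(IS)I))
  [2] SK(I(II)(K(II))(IK(IS)I))
  [3] SK(II(K(II))(IK(IS)I))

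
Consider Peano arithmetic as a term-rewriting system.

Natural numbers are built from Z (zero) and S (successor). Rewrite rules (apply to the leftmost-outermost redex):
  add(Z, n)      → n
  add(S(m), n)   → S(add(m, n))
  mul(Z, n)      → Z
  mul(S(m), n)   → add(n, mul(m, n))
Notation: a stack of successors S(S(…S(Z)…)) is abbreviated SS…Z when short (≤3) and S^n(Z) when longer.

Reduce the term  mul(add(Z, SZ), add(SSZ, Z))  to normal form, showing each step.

Answer: normal form = SSZ  (in 9 steps)

Working:
  start: mul(add(Z, SZ), add(SSZ, Z))
  →1  mul(SZ, add(SSZ, Z))
  →2  add(add(SSZ, Z), mul(Z, add(SSZ, Z)))
  →3  add(S(add(SZ, Z)), mul(Z, add(SSZ, Z)))
  →4  S(add(add(SZ, Z), mul(Z, add(SSZ, Z))))
  →5  S(add(S(add(Z, Z)), mul(Z, add(SSZ, Z))))
  →6  S(S(add(add(Z, Z), mul(Z, add(SSZ, Z)))))
  →7  S(S(add(Z, mul(Z, add(SSZ, Z)))))
  →8  S(S(mul(Z, add(SSZ, Z))))
  →9  SSZ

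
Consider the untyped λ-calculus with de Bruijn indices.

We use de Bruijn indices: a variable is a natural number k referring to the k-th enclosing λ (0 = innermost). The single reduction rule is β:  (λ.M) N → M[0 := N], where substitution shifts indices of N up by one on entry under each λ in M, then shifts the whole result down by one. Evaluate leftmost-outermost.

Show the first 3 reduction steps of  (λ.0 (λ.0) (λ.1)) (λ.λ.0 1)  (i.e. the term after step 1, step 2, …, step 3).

  start: (λ.0 (λ.0) (λ.1)) (λ.λ.0 1)
  →1  (λ.λ.0 1) (λ.0) (λ.λ.λ.0 1)
  →2  (λ.0 (λ.0)) (λ.λ.λ.0 1)
  →3  (λ.λ.λ.0 1) (λ.0)

Answer: after 3 steps: (λ.λ.λ.0 1) (λ.0)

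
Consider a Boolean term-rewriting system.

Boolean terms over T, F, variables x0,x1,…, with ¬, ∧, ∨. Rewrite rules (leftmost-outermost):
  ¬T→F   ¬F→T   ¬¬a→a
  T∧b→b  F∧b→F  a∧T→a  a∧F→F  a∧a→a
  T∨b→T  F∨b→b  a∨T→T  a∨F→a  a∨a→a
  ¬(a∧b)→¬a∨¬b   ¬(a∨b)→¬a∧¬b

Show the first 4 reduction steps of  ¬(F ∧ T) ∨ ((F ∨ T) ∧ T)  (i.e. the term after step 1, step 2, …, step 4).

  start: ¬(F ∧ T) ∨ ((F ∨ T) ∧ T)
  →1  (¬F ∨ ¬T) ∨ ((F ∨ T) ∧ T)
  →2  (T ∨ ¬T) ∨ ((F ∨ T) ∧ T)
  →3  T ∨ ((F ∨ T) ∧ T)
  →4  T

Answer: after 4 steps: T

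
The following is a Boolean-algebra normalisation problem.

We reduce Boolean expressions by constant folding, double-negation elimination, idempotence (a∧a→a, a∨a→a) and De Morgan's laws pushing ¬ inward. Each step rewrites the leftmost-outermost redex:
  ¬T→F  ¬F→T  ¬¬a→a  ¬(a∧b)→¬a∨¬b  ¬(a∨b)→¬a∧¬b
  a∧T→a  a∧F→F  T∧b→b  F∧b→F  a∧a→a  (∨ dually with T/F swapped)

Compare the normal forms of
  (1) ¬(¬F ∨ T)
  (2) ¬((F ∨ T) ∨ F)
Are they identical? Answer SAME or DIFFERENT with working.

Term A:
  start: ¬(¬F ∨ T)
  [1] ¬¬F ∧ ¬T
  [2] F ∧ ¬T
  [3] F

Term B:
  start: ¬((F ∨ T) ∨ F)
  [1] ¬(F ∨ T) ∧ ¬F
  [2] (¬F ∧ ¬T) ∧ ¬F
  [3] (T ∧ ¬T) ∧ ¬F
  [4] ¬T ∧ ¬F
  [5] F ∧ ¬F
  [6] F

Answer: SAME — A ⇓ F, B ⇓ F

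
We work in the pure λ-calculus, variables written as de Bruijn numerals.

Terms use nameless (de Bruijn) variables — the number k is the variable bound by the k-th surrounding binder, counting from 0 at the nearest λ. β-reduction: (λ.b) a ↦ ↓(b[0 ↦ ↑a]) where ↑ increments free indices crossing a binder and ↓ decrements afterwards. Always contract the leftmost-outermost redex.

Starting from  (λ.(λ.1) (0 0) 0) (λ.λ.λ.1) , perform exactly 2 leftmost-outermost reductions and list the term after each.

  start: (λ.(λ.1) (0 0) 0) (λ.λ.λ.1)
  step 1: (λ.λ.λ.λ.1) ((λ.λ.λ.1) (λ.λ.λ.1)) (λ.λ.λ.1)
  step 2: (λ.λ.λ.1) (λ.λ.λ.1)

Answer: after 2 steps: (λ.λ.λ.1) (λ.λ.λ.1)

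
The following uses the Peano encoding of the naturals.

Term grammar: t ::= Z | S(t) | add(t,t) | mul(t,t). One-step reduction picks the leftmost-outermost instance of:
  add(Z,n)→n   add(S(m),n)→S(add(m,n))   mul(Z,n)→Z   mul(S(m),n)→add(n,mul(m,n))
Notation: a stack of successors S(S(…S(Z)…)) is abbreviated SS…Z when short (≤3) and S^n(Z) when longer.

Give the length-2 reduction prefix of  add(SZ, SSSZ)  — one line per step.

  start: add(SZ, SSSZ)
  [1] S(add(Z, SSSZ))
  [2] S^4(Z)

Answer: after 2 steps: S^4(Z)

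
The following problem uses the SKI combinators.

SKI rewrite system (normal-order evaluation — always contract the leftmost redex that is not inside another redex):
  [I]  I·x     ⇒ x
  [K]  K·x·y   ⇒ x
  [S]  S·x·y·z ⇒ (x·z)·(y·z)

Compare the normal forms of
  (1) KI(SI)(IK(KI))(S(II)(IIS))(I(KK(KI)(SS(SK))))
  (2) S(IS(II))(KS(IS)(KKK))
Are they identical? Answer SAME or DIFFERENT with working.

Answer: DIFFERENT — A ⇓ I, B ⇓ S(SI)(SK)

Reduction:
Term A:
  start: KI(SI)(IK(KI))(S(II)(IIS))(I(KK(KI)(SS(SK))))
  [1] I(IK(KI))(S(II)(IIS))(I(KK(KI)(SS(SK))))
  [2] IK(KI)(S(II)(IIS))(I(KK(KI)(SS(SK))))
  [3] K(KI)(S(II)(IIS))(I(KK(KI)(SS(SK))))
  [4] KI(I(KK(KI)(SS(SK))))
  [5] I

Term B:
  start: S(IS(II))(KS(IS)(KKK))
  [1] S(S(II))(KS(IS)(KKK))
  [2] S(SI)(KS(IS)(KKK))
  [3] S(SI)(S(KKK))
  [4] S(SI)(SK)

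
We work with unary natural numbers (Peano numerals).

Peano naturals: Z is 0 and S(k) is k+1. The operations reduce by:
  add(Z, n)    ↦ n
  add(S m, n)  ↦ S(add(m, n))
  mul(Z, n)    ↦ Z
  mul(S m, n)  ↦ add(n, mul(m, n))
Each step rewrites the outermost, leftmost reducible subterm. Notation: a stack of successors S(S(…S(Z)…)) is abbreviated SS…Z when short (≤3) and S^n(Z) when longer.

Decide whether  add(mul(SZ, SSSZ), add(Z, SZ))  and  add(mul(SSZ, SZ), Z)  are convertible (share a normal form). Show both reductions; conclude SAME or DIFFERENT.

Answer: DIFFERENT — A ⇓ S^4(Z), B ⇓ SSZ

Derivation:
Term A:
  start: add(mul(SZ, SSSZ), add(Z, SZ))
  step 1: add(add(SSSZ, mul(Z, SSSZ)), add(Z, SZ))
  step 2: add(S(add(SSZ, mul(Z, SSSZ))), add(Z, SZ))
  step 3: S(add(add(SSZ, mul(Z, SSSZ)), add(Z, SZ)))
  step 4: S(add(S(add(SZ, mul(Z, SSSZ))), add(Z, SZ)))
  step 5: S(S(add(add(SZ, mul(Z, SSSZ)), add(Z, SZ))))
  step 6: S(S(add(S(add(Z, mul(Z, SSSZ))), add(Z, SZ))))
  step 7: S(S(S(add(add(Z, mul(Z, SSSZ)), add(Z, SZ)))))
  step 8: S(S(S(add(mul(Z, SSSZ), add(Z, SZ)))))
  step 9: S(S(S(add(Z, add(Z, SZ)))))
  step 10: S(S(S(add(Z, SZ))))
  step 11: S^4(Z)

Term B:
  start: add(mul(SSZ, SZ), Z)
  step 1: add(add(SZ, mul(SZ, SZ)), Z)
  step 2: add(S(add(Z, mul(SZ, SZ))), Z)
  step 3: S(add(add(Z, mul(SZ, SZ)), Z))
  step 4: S(add(mul(SZ, SZ), Z))
  step 5: S(add(add(SZ, mul(Z, SZ)), Z))
  step 6: S(add(S(add(Z, mul(Z, SZ))), Z))
  step 7: S(S(add(add(Z, mul(Z, SZ)), Z)))
  step 8: S(S(add(mul(Z, SZ), Z)))
  step 9: S(S(add(Z, Z)))
  step 10: SSZ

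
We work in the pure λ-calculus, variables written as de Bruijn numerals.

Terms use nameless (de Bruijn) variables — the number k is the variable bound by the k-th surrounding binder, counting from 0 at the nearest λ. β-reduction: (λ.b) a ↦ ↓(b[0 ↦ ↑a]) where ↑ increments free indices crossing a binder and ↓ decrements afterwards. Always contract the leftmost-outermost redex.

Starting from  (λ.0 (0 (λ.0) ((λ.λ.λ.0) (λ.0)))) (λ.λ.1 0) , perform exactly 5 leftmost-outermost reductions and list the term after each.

  start: (λ.0 (0 (λ.0) ((λ.λ.λ.0) (λ.0)))) (λ.λ.1 0)
  [1] (λ.λ.1 0) ((λ.λ.1 0) (λ.0) ((λ.λ.λ.0) (λ.0)))
  [2] λ.(λ.λ.1 0) (λ.0) ((λ.λ.λ.0) (λ.0)) 0
  [3] λ.(λ.(λ.0) 0) ((λ.λ.λ.0) (λ.0)) 0
  [4] λ.(λ.0) ((λ.λ.λ.0) (λ.0)) 0
  [5] λ.(λ.λ.λ.0) (λ.0) 0

Answer: after 5 steps: λ.(λ.λ.λ.0) (λ.0) 0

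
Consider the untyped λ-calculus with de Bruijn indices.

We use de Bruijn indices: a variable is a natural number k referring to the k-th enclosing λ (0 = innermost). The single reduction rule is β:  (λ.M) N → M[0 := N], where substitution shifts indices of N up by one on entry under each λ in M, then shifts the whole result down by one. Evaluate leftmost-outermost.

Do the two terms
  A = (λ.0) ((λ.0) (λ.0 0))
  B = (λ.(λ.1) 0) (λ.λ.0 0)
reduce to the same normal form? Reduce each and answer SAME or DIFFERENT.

Answer: DIFFERENT — A ⇓ λ.0 0, B ⇓ λ.λ.0 0

Derivation:
Term A:
  start: (λ.0) ((λ.0) (λ.0 0))
  [1] (λ.0) (λ.0 0)
  [2] λ.0 0

Term B:
  start: (λ.(λ.1) 0) (λ.λ.0 0)
  [1] (λ.λ.λ.0 0) (λ.λ.0 0)
  [2] λ.λ.0 0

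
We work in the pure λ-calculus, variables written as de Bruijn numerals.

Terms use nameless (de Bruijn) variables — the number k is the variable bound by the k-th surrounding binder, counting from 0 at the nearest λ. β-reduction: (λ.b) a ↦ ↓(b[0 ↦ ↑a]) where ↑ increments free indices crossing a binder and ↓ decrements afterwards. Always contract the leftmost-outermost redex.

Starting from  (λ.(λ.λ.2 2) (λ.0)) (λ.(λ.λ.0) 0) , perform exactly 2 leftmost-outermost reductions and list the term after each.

  start: (λ.(λ.λ.2 2) (λ.0)) (λ.(λ.λ.0) 0)
  step 1: (λ.λ.(λ.(λ.λ.0) 0) (λ.(λ.λ.0) 0)) (λ.0)
  step 2: λ.(λ.(λ.λ.0) 0) (λ.(λ.λ.0) 0)

Answer: after 2 steps: λ.(λ.(λ.λ.0) 0) (λ.(λ.λ.0) 0)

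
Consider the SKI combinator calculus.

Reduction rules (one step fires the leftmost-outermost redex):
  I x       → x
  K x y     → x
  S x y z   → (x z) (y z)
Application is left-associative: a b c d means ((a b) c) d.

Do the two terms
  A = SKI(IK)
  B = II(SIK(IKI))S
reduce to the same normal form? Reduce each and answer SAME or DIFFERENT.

Answer: DIFFERENT — A ⇓ K, B ⇓ S

Derivation:
Term A:
  start: SKI(IK)
  [1] K(IK)(I(IK))
  [2] IK
  [3] K

Term B:
  start: II(SIK(IKI))S
  [1] I(SIK(IKI))S
  [2] SIK(IKI)S
  [3] I(IKI)(K(IKI))S
  [4] IKI(K(IKI))S
  [5] KI(K(IKI))S
  [6] IS
  [7] S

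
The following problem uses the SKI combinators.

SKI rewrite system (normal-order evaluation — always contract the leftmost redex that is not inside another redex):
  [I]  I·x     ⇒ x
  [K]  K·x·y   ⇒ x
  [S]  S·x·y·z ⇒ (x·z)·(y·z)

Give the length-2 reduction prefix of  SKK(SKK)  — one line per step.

  start: SKK(SKK)
  step 1: K(SKK)(K(SKK))
  step 2: SKK

Answer: after 2 steps: SKK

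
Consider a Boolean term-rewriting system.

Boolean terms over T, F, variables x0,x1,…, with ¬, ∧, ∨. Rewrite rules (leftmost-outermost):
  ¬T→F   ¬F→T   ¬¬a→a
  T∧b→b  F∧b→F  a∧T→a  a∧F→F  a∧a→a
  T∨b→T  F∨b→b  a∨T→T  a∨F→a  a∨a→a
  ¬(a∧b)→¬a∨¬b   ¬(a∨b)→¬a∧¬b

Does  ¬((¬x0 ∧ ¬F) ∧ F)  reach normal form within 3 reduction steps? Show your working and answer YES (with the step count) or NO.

Answer: NO — after 3 steps the term is (x0 ∨ ¬¬F) ∨ ¬F, not yet normal

Working:
  start: ¬((¬x0 ∧ ¬F) ∧ F)
  step 1: ¬(¬x0 ∧ ¬F) ∨ ¬F
  step 2: (¬¬x0 ∨ ¬¬F) ∨ ¬F
  step 3: (x0 ∨ ¬¬F) ∨ ¬F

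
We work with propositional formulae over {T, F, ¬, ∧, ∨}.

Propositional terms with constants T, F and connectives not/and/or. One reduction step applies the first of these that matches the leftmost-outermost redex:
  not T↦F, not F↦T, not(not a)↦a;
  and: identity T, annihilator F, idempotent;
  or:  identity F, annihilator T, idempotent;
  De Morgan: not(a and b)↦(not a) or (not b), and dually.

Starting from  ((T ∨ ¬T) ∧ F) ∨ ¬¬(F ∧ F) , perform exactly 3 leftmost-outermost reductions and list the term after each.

  start: ((T ∨ ¬T) ∧ F) ∨ ¬¬(F ∧ F)
  step 1: F ∨ ¬¬(F ∧ F)
  step 2: ¬¬(F ∧ F)
  step 3: F ∧ F

Answer: after 3 steps: F ∧ F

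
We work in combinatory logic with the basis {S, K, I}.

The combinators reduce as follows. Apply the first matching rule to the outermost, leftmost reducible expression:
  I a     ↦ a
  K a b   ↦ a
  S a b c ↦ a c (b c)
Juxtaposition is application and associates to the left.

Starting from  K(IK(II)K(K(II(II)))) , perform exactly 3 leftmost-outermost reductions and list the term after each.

Answer: after 3 steps: K(I(K(II(II))))

Working:
  start: K(IK(II)K(K(II(II))))
  step 1: K(K(II)K(K(II(II))))
  step 2: K(II(K(II(II))))
  step 3: K(I(K(II(II))))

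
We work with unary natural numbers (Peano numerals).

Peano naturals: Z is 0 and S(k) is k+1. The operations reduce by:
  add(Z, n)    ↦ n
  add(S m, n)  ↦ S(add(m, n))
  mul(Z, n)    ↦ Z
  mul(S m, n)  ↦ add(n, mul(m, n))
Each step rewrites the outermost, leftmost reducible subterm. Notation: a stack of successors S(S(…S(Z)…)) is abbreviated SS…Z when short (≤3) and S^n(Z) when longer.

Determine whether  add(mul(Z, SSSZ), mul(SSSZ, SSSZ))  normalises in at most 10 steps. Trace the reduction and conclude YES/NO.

  start: add(mul(Z, SSSZ), mul(SSSZ, SSSZ))
  step 1: add(Z, mul(SSSZ, SSSZ))
  step 2: mul(SSSZ, SSSZ)
  step 3: add(SSSZ, mul(SSZ, SSSZ))
  step 4: S(add(SSZ, mul(SSZ, SSSZ)))
  step 5: S(S(add(SZ, mul(SSZ, SSSZ))))
  step 6: S(S(S(add(Z, mul(SSZ, SSSZ)))))
  step 7: S(S(S(mul(SSZ, SSSZ))))
  step 8: S(S(S(add(SSSZ, mul(SZ, SSSZ)))))
  step 9: S(S(S(S(add(SSZ, mul(SZ, SSSZ))))))
  step 10: S(S(S(S(S(add(SZ, mul(SZ, SSSZ)))))))

Answer: NO — after 10 steps the term is S(S(S(S(S(add(SZ, mul(SZ, SSSZ))))))), not yet normal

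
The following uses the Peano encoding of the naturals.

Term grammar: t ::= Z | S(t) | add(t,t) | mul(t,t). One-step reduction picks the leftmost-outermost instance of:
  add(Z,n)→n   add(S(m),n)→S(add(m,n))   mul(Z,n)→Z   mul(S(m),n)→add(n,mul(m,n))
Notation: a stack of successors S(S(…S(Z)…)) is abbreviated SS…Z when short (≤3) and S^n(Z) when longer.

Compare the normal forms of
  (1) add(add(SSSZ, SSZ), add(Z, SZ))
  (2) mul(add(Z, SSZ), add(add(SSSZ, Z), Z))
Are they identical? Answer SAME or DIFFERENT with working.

Term A:
  start: add(add(SSSZ, SSZ), add(Z, SZ))
  step 1: add(S(add(SSZ, SSZ)), add(Z, SZ))
  step 2: S(add(add(SSZ, SSZ), add(Z, SZ)))
  step 3: S(add(S(add(SZ, SSZ)), add(Z, SZ)))
  step 4: S(S(add(add(SZ, SSZ), add(Z, SZ))))
  step 5: S(S(add(S(add(Z, SSZ)), add(Z, SZ))))
  step 6: S(S(S(add(add(Z, SSZ), add(Z, SZ)))))
  step 7: S(S(S(add(SSZ, add(Z, SZ)))))
  step 8: S(S(S(S(add(SZ, add(Z, SZ))))))
  step 9: S(S(S(S(S(add(Z, add(Z, SZ)))))))
  step 10: S(S(S(S(S(add(Z, SZ))))))
  step 11: S^6(Z)

Term B:
  start: mul(add(Z, SSZ), add(add(SSSZ, Z), Z))
  step 1: mul(SSZ, add(add(SSSZ, Z), Z))
  step 2: add(add(add(SSSZ, Z), Z), mul(SZ, add(add(SSSZ, Z), Z)))
  step 3: add(add(S(add(SSZ, Z)), Z), mul(SZ, add(add(SSSZ, Z), Z)))
  step 4: add(S(add(add(SSZ, Z), Z)), mul(SZ, add(add(SSSZ, Z), Z)))
  step 5: S(add(add(add(SSZ, Z), Z), mul(SZ, add(add(SSSZ, Z), Z))))
  step 6: S(add(add(S(add(SZ, Z)), Z), mul(SZ, add(add(SSSZ, Z), Z))))
  step 7: S(add(S(add(add(SZ, Z), Z)), mul(SZ, add(add(SSSZ, Z), Z))))
  step 8: S(S(add(add(add(SZ, Z), Z), mul(SZ, add(add(SSSZ, Z), Z)))))
  step 9: S(S(add(add(S(add(Z, Z)), Z), mul(SZ, add(add(SSSZ, Z), Z)))))
  step 10: S(S(add(S(add(add(Z, Z), Z)), mul(SZ, add(add(SSSZ, Z), Z)))))
  step 11: S(S(S(add(add(add(Z, Z), Z), mul(SZ, add(add(SSSZ, Z), Z))))))
  step 12: S(S(S(add(add(Z, Z), mul(SZ, add(add(SSSZ, Z), Z))))))
  step 13: S(S(S(add(Z, mul(SZ, add(add(SSSZ, Z), Z))))))
  step 14: S(S(S(mul(SZ, add(add(SSSZ, Z), Z)))))
  step 15: S(S(S(add(add(add(SSSZ, Z), Z), mul(Z, add(add(SSSZ, Z), Z))))))
  step 16: S(S(S(add(add(S(add(SSZ, Z)), Z), mul(Z, add(add(SSSZ, Z), Z))))))
  step 17: S(S(S(add(S(add(add(SSZ, Z), Z)), mul(Z, add(add(SSSZ, Z), Z))))))
  step 18: S(S(S(S(add(add(add(SSZ, Z), Z), mul(Z, add(add(SSSZ, Z), Z)))))))
  step 19: S(S(S(S(add(add(S(add(SZ, Z)), Z), mul(Z, add(add(SSSZ, Z), Z)))))))
  step 20: S(S(S(S(add(S(add(add(SZ, Z), Z)), mul(Z, add(add(SSSZ, Z), Z)))))))
  step 21: S(S(S(S(S(add(add(add(SZ, Z), Z), mul(Z, add(add(SSSZ, Z), Z))))))))
  step 22: S(S(S(S(S(add(add(S(add(Z, Z)), Z), mul(Z, add(add(SSSZ, Z), Z))))))))
  step 23: S(S(S(S(S(add(S(add(add(Z, Z), Z)), mul(Z, add(add(SSSZ, Z), Z))))))))
  step 24: S(S(S(S(S(S(add(add(add(Z, Z), Z), mul(Z, add(add(SSSZ, Z), Z)))))))))
  step 25: S(S(S(S(S(S(add(add(Z, Z), mul(Z, add(add(SSSZ, Z), Z)))))))))
  step 26: S(S(S(S(S(S(add(Z, mul(Z, add(add(SSSZ, Z), Z)))))))))
  step 27: S(S(S(S(S(S(mul(Z, add(add(SSSZ, Z), Z))))))))
  step 28: S^6(Z)

Answer: SAME — A ⇓ S^6(Z), B ⇓ S^6(Z)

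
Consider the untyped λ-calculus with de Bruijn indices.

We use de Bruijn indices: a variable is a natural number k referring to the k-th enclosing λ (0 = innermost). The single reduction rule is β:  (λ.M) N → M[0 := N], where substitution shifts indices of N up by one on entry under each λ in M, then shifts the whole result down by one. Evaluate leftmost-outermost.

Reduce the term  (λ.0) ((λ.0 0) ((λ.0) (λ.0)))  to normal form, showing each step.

  start: (λ.0) ((λ.0 0) ((λ.0) (λ.0)))
  step 1: (λ.0 0) ((λ.0) (λ.0))
  step 2: (λ.0) (λ.0) ((λ.0) (λ.0))
  step 3: (λ.0) ((λ.0) (λ.0))
  step 4: (λ.0) (λ.0)
  step 5: λ.0

Answer: normal form = λ.0  (in 5 steps)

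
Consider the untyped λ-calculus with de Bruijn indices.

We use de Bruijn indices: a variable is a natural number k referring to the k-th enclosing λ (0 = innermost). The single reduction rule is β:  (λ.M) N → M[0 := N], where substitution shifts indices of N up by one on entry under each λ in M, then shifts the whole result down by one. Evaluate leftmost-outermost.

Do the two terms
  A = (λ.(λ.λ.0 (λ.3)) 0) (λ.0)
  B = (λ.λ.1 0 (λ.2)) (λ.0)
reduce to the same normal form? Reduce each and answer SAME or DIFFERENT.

Term A:
  start: (λ.(λ.λ.0 (λ.3)) 0) (λ.0)
  step 1: (λ.λ.0 (λ.λ.0)) (λ.0)
  step 2: λ.0 (λ.λ.0)

Term B:
  start: (λ.λ.1 0 (λ.2)) (λ.0)
  step 1: λ.(λ.0) 0 (λ.λ.0)
  step 2: λ.0 (λ.λ.0)

Answer: SAME — A ⇓ λ.0 (λ.λ.0), B ⇓ λ.0 (λ.λ.0)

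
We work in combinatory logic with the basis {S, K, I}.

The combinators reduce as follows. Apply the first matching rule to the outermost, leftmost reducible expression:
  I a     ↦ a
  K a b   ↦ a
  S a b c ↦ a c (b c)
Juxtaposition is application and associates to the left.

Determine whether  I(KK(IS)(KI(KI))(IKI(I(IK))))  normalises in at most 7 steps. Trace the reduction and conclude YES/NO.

Answer: YES — reaches normal form I in 4 ≤ 7 steps

Derivation:
  start: I(KK(IS)(KI(KI))(IKI(I(IK))))
  [1] KK(IS)(KI(KI))(IKI(I(IK)))
  [2] K(KI(KI))(IKI(I(IK)))
  [3] KI(KI)
  [4] I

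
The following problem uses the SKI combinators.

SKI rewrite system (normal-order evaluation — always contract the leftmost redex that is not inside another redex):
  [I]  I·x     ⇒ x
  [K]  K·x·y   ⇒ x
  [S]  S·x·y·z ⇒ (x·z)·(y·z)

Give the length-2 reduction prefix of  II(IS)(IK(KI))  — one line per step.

  start: II(IS)(IK(KI))
  →1  I(IS)(IK(KI))
  →2  IS(IK(KI))

Answer: after 2 steps: IS(IK(KI))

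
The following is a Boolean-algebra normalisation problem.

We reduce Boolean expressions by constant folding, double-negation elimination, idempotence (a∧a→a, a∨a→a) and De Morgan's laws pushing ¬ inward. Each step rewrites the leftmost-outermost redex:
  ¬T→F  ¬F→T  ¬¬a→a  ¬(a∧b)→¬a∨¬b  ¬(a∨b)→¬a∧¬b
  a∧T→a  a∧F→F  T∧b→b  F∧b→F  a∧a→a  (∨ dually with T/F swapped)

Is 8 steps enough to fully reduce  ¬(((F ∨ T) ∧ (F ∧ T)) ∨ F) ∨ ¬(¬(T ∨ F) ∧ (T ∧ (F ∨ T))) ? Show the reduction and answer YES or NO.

Answer: NO — after 8 steps the term is ((¬F ∨ ¬T) ∧ ¬F) ∨ ¬(¬(T ∨ F) ∧ (T ∧ (F ∨ T))), not yet normal

Working:
  start: ¬(((F ∨ T) ∧ (F ∧ T)) ∨ F) ∨ ¬(¬(T ∨ F) ∧ (T ∧ (F ∨ T)))
  →1  (¬((F ∨ T) ∧ (F ∧ T)) ∧ ¬F) ∨ ¬(¬(T ∨ F) ∧ (T ∧ (F ∨ T)))
  →2  ((¬(F ∨ T) ∨ ¬(F ∧ T)) ∧ ¬F) ∨ ¬(¬(T ∨ F) ∧ (T ∧ (F ∨ T)))
  →3  (((¬F ∧ ¬T) ∨ ¬(F ∧ T)) ∧ ¬F) ∨ ¬(¬(T ∨ F) ∧ (T ∧ (F ∨ T)))
  →4  (((T ∧ ¬T) ∨ ¬(F ∧ T)) ∧ ¬F) ∨ ¬(¬(T ∨ F) ∧ (T ∧ (F ∨ T)))
  →5  ((¬T ∨ ¬(F ∧ T)) ∧ ¬F) ∨ ¬(¬(T ∨ F) ∧ (T ∧ (F ∨ T)))
  →6  ((F ∨ ¬(F ∧ T)) ∧ ¬F) ∨ ¬(¬(T ∨ F) ∧ (T ∧ (F ∨ T)))
  →7  (¬(F ∧ T) ∧ ¬F) ∨ ¬(¬(T ∨ F) ∧ (T ∧ (F ∨ T)))
  →8  ((¬F ∨ ¬T) ∧ ¬F) ∨ ¬(¬(T ∨ F) ∧ (T ∧ (F ∨ T)))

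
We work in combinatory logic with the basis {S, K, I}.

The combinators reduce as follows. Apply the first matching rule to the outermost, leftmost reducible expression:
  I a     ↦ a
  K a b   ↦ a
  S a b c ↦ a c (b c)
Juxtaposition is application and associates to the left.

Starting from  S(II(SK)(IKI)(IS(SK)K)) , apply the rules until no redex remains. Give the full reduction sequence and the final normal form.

Answer: normal form = S(S(SK)K)  (in 5 steps)

Working:
  start: S(II(SK)(IKI)(IS(SK)K))
  →1  S(I(SK)(IKI)(IS(SK)K))
  →2  S(SK(IKI)(IS(SK)K))
  →3  S(K(IS(SK)K)(IKI(IS(SK)K)))
  →4  S(IS(SK)K)
  →5  S(S(SK)K)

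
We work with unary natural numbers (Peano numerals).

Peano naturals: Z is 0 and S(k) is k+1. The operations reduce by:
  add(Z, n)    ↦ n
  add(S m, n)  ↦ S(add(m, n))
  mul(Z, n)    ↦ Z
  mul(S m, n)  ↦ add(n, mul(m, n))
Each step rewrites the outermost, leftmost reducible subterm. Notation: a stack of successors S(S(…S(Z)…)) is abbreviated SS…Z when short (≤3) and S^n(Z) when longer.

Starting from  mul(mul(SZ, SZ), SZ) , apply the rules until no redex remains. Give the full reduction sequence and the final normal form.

Answer: normal form = SZ  (in 8 steps)

Working:
  start: mul(mul(SZ, SZ), SZ)
  →1  mul(add(SZ, mul(Z, SZ)), SZ)
  →2  mul(S(add(Z, mul(Z, SZ))), SZ)
  →3  add(SZ, mul(add(Z, mul(Z, SZ)), SZ))
  →4  S(add(Z, mul(add(Z, mul(Z, SZ)), SZ)))
  →5  S(mul(add(Z, mul(Z, SZ)), SZ))
  →6  S(mul(mul(Z, SZ), SZ))
  →7  S(mul(Z, SZ))
  →8  SZ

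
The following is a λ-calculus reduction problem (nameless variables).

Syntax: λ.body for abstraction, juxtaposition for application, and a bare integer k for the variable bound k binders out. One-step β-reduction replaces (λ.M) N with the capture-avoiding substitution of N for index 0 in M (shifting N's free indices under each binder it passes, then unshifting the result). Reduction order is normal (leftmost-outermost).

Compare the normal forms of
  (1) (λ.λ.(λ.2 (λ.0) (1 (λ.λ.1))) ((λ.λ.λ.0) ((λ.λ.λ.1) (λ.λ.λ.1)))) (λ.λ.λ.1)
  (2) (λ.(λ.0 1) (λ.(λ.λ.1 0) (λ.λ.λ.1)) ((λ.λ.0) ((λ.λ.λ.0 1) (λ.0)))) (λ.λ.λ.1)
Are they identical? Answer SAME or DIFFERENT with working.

Answer: DIFFERENT — A ⇓ λ.λ.1 (λ.λ.1), B ⇓ λ.λ.1

Working:
Term A:
  start: (λ.λ.(λ.2 (λ.0) (1 (λ.λ.1))) ((λ.λ.λ.0) ((λ.λ.λ.1) (λ.λ.λ.1)))) (λ.λ.λ.1)
  [1] λ.(λ.(λ.λ.λ.1) (λ.0) (1 (λ.λ.1))) ((λ.λ.λ.0) ((λ.λ.λ.1) (λ.λ.λ.1)))
  [2] λ.(λ.λ.λ.1) (λ.0) (0 (λ.λ.1))
  [3] λ.(λ.λ.1) (0 (λ.λ.1))
  [4] λ.λ.1 (λ.λ.1)

Term B:
  start: (λ.(λ.0 1) (λ.(λ.λ.1 0) (λ.λ.λ.1)) ((λ.λ.0) ((λ.λ.λ.0 1) (λ.0)))) (λ.λ.λ.1)
  [1] (λ.0 (λ.λ.λ.1)) (λ.(λ.λ.1 0) (λ.λ.λ.1)) ((λ.λ.0) ((λ.λ.λ.0 1) (λ.0)))
  [2] (λ.(λ.λ.1 0) (λ.λ.λ.1)) (λ.λ.λ.1) ((λ.λ.0) ((λ.λ.λ.0 1) (λ.0)))
  [3] (λ.λ.1 0) (λ.λ.λ.1) ((λ.λ.0) ((λ.λ.λ.0 1) (λ.0)))
  [4] (λ.(λ.λ.λ.1) 0) ((λ.λ.0) ((λ.λ.λ.0 1) (λ.0)))
  [5] (λ.λ.λ.1) ((λ.λ.0) ((λ.λ.λ.0 1) (λ.0)))
  [6] λ.λ.1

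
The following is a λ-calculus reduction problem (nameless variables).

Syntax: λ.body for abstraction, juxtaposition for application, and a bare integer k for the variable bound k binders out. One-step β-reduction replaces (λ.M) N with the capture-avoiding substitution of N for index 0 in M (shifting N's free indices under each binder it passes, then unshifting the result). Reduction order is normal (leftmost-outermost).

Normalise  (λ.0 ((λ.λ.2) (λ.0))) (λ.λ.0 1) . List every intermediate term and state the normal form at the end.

  start: (λ.0 ((λ.λ.2) (λ.0))) (λ.λ.0 1)
  step 1: (λ.λ.0 1) ((λ.λ.λ.λ.0 1) (λ.0))
  step 2: λ.0 ((λ.λ.λ.λ.0 1) (λ.0))
  step 3: λ.0 (λ.λ.λ.0 1)

Answer: normal form = λ.0 (λ.λ.λ.0 1)  (in 3 steps)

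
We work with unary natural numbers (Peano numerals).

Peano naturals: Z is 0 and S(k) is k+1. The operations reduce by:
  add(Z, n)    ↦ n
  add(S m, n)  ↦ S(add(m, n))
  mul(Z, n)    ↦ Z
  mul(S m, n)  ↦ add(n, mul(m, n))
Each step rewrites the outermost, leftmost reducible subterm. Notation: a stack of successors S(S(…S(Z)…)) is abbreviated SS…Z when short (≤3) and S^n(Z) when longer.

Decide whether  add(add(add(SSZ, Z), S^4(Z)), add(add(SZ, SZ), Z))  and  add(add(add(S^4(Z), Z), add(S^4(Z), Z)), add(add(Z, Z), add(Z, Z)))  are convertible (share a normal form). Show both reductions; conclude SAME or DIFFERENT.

Answer: SAME — A ⇓ S^8(Z), B ⇓ S^8(Z)

Reduction:
Term A:
  start: add(add(add(SSZ, Z), S^4(Z)), add(add(SZ, SZ), Z))
  [1] add(add(S(add(SZ, Z)), S^4(Z)), add(add(SZ, SZ), Z))
  [2] add(S(add(add(SZ, Z), S^4(Z))), add(add(SZ, SZ), Z))
  [3] S(add(add(add(SZ, Z), S^4(Z)), add(add(SZ, SZ), Z)))
  [4] S(add(add(S(add(Z, Z)), S^4(Z)), add(add(SZ, SZ), Z)))
  [5] S(add(S(add(add(Z, Z), S^4(Z))), add(add(SZ, SZ), Z)))
  [6] S(S(add(add(add(Z, Z), S^4(Z)), add(add(SZ, SZ), Z))))
  [7] S(S(add(add(Z, S^4(Z)), add(add(SZ, SZ), Z))))
  [8] S(S(add(S^4(Z), add(add(SZ, SZ), Z))))
  [9] S(S(S(add(SSSZ, add(add(SZ, SZ), Z)))))
  [10] S(S(S(S(add(SSZ, add(add(SZ, SZ), Z))))))
  [11] S(S(S(S(S(add(SZ, add(add(SZ, SZ), Z)))))))
  [12] S(S(S(S(S(S(add(Z, add(add(SZ, SZ), Z))))))))
  [13] S(S(S(S(S(S(add(add(SZ, SZ), Z)))))))
  [14] S(S(S(S(S(S(add(S(add(Z, SZ)), Z)))))))
  [15] S(S(S(S(S(S(S(add(add(Z, SZ), Z))))))))
  [16] S(S(S(S(S(S(S(add(SZ, Z))))))))
  [17] S(S(S(S(S(S(S(S(add(Z, Z)))))))))
  [18] S^8(Z)

Term B:
  start: add(add(add(S^4(Z), Z), add(S^4(Z), Z)), add(add(Z, Z), add(Z, Z)))
  [1] add(add(S(add(SSSZ, Z)), add(S^4(Z), Z)), add(add(Z, Z), add(Z, Z)))
  [2] add(S(add(add(SSSZ, Z), add(S^4(Z), Z))), add(add(Z, Z), add(Z, Z)))
  [3] S(add(add(add(SSSZ, Z), add(S^4(Z), Z)), add(add(Z, Z), add(Z, Z))))
  [4] S(add(add(S(add(SSZ, Z)), add(S^4(Z), Z)), add(add(Z, Z), add(Z, Z))))
  [5] S(add(S(add(add(SSZ, Z), add(S^4(Z), Z))), add(add(Z, Z), add(Z, Z))))
  [6] S(S(add(add(add(SSZ, Z), add(S^4(Z), Z)), add(add(Z, Z), add(Z, Z)))))
  [7] S(S(add(add(S(add(SZ, Z)), add(S^4(Z), Z)), add(add(Z, Z), add(Z, Z)))))
  [8] S(S(add(S(add(add(SZ, Z), add(S^4(Z), Z))), add(add(Z, Z), add(Z, Z)))))
  [9] S(S(S(add(add(add(SZ, Z), add(S^4(Z), Z)), add(add(Z, Z), add(Z, Z))))))
  [10] S(S(S(add(add(S(add(Z, Z)), add(S^4(Z), Z)), add(add(Z, Z), add(Z, Z))))))
  [11] S(S(S(add(S(add(add(Z, Z), add(S^4(Z), Z))), add(add(Z, Z), add(Z, Z))))))
  [12] S(S(S(S(add(add(add(Z, Z), add(S^4(Z), Z)), add(add(Z, Z), add(Z, Z)))))))
  [13] S(S(S(S(add(add(Z, add(S^4(Z), Z)), add(add(Z, Z), add(Z, Z)))))))
  [14] S(S(S(S(add(add(S^4(Z), Z), add(add(Z, Z), add(Z, Z)))))))
  [15] S(S(S(S(add(S(add(SSSZ, Z)), add(add(Z, Z), add(Z, Z)))))))
  [16] S(S(S(S(S(add(add(SSSZ, Z), add(add(Z, Z), add(Z, Z))))))))
  [17] S(S(S(S(S(add(S(add(SSZ, Z)), add(add(Z, Z), add(Z, Z))))))))
  [18] S(S(S(S(S(S(add(add(SSZ, Z), add(add(Z, Z), add(Z, Z)))))))))
  [19] S(S(S(S(S(S(add(S(add(SZ, Z)), add(add(Z, Z), add(Z, Z)))))))))
  [20] S(S(S(S(S(S(S(add(add(SZ, Z), add(add(Z, Z), add(Z, Z))))))))))
  [21] S(S(S(S(S(S(S(add(S(add(Z, Z)), add(add(Z, Z), add(Z, Z))))))))))
  [22] S(S(S(S(S(S(S(S(add(add(Z, Z), add(add(Z, Z), add(Z, Z)))))))))))
  [23] S(S(S(S(S(S(S(S(add(Z, add(add(Z, Z), add(Z, Z)))))))))))
  [24] S(S(S(S(S(S(S(S(add(add(Z, Z), add(Z, Z))))))))))
  [25] S(S(S(S(S(S(S(S(add(Z, add(Z, Z))))))))))
  [26] S(S(S(S(S(S(S(S(add(Z, Z)))))))))
  [27] S^8(Z)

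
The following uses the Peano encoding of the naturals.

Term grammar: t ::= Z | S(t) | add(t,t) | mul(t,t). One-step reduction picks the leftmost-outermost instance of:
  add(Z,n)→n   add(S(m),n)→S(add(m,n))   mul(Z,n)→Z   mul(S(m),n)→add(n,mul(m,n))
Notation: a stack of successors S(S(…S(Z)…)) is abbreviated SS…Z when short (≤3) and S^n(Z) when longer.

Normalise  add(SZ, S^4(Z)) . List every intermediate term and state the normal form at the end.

Answer: normal form = S^5(Z)  (in 2 steps)

Working:
  start: add(SZ, S^4(Z))
  →1  S(add(Z, S^4(Z)))
  →2  S^5(Z)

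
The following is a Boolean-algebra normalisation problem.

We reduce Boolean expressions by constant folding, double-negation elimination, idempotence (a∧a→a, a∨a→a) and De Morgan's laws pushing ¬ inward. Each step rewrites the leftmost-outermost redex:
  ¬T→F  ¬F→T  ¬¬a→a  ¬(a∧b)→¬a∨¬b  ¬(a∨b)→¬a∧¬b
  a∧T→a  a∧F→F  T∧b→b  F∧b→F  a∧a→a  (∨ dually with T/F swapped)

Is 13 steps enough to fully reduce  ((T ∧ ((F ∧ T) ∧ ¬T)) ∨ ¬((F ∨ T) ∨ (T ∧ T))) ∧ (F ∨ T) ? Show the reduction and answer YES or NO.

  start: ((T ∧ ((F ∧ T) ∧ ¬T)) ∨ ¬((F ∨ T) ∨ (T ∧ T))) ∧ (F ∨ T)
  [1] (((F ∧ T) ∧ ¬T) ∨ ¬((F ∨ T) ∨ (T ∧ T))) ∧ (F ∨ T)
  [2] ((F ∧ ¬T) ∨ ¬((F ∨ T) ∨ (T ∧ T))) ∧ (F ∨ T)
  [3] (F ∨ ¬((F ∨ T) ∨ (T ∧ T))) ∧ (F ∨ T)
  [4] ¬((F ∨ T) ∨ (T ∧ T)) ∧ (F ∨ T)
  [5] (¬(F ∨ T) ∧ ¬(T ∧ T)) ∧ (F ∨ T)
  [6] ((¬F ∧ ¬T) ∧ ¬(T ∧ T)) ∧ (F ∨ T)
  [7] ((T ∧ ¬T) ∧ ¬(T ∧ T)) ∧ (F ∨ T)
  [8] (¬T ∧ ¬(T ∧ T)) ∧ (F ∨ T)
  [9] (F ∧ ¬(T ∧ T)) ∧ (F ∨ T)
  [10] F ∧ (F ∨ T)
  [11] F

Answer: YES — reaches normal form F in 11 ≤ 13 steps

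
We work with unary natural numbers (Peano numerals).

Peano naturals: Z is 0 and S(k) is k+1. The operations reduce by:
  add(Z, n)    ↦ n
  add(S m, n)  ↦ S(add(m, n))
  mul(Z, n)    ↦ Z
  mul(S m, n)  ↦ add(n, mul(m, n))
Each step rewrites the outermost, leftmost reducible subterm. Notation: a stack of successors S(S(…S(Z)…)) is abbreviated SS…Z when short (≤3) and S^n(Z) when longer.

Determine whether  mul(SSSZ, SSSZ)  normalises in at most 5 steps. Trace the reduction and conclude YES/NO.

  start: mul(SSSZ, SSSZ)
  step 1: add(SSSZ, mul(SSZ, SSSZ))
  step 2: S(add(SSZ, mul(SSZ, SSSZ)))
  step 3: S(S(add(SZ, mul(SSZ, SSSZ))))
  step 4: S(S(S(add(Z, mul(SSZ, SSSZ)))))
  step 5: S(S(S(mul(SSZ, SSSZ))))

Answer: NO — after 5 steps the term is S(S(S(mul(SSZ, SSSZ)))), not yet normal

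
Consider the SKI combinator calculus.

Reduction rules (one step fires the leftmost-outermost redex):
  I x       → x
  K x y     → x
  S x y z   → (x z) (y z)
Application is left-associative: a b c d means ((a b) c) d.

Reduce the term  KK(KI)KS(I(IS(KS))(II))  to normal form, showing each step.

Answer: normal form = K(S(KS)I)  (in 5 steps)

Reduction:
  start: KK(KI)KS(I(IS(KS))(II))
  step 1: KKS(I(IS(KS))(II))
  step 2: K(I(IS(KS))(II))
  step 3: K(IS(KS)(II))
  step 4: K(S(KS)(II))
  step 5: K(S(KS)I)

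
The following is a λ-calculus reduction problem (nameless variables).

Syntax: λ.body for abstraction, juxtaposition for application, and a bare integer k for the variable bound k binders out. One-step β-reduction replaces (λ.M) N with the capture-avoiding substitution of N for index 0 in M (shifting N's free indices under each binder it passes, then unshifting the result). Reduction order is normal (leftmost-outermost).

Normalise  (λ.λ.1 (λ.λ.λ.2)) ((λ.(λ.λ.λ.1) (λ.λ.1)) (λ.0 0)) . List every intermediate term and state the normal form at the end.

  start: (λ.λ.1 (λ.λ.λ.2)) ((λ.(λ.λ.λ.1) (λ.λ.1)) (λ.0 0))
  [1] λ.(λ.(λ.λ.λ.1) (λ.λ.1)) (λ.0 0) (λ.λ.λ.2)
  [2] λ.(λ.λ.λ.1) (λ.λ.1) (λ.λ.λ.2)
  [3] λ.(λ.λ.1) (λ.λ.λ.2)
  [4] λ.λ.λ.λ.λ.2

Answer: normal form = λ.λ.λ.λ.λ.2  (in 4 steps)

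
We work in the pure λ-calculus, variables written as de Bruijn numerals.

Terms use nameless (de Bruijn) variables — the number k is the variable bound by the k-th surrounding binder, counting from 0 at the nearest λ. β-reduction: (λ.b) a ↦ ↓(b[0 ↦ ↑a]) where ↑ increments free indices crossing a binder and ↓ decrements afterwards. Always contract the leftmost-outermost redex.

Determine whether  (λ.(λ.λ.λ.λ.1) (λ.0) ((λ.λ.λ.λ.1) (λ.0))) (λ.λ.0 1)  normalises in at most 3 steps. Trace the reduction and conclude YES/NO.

Answer: YES — reaches normal form λ.λ.1 in 3 ≤ 3 steps

Derivation:
  start: (λ.(λ.λ.λ.λ.1) (λ.0) ((λ.λ.λ.λ.1) (λ.0))) (λ.λ.0 1)
  →1  (λ.λ.λ.λ.1) (λ.0) ((λ.λ.λ.λ.1) (λ.0))
  →2  (λ.λ.λ.1) ((λ.λ.λ.λ.1) (λ.0))
  →3  λ.λ.1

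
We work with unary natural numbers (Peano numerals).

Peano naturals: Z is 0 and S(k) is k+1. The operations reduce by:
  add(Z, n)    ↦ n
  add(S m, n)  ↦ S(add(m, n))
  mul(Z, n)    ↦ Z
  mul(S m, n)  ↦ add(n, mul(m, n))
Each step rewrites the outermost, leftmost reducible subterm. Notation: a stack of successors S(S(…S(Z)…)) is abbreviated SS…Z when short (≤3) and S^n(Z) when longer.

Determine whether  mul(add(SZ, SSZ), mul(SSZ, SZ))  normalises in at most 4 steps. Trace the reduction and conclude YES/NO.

Answer: NO — after 4 steps the term is add(S(add(Z, mul(SZ, SZ))), mul(add(Z, SSZ), mul(SSZ, SZ))), not yet normal

Working:
  start: mul(add(SZ, SSZ), mul(SSZ, SZ))
  step 1: mul(S(add(Z, SSZ)), mul(SSZ, SZ))
  step 2: add(mul(SSZ, SZ), mul(add(Z, SSZ), mul(SSZ, SZ)))
  step 3: add(add(SZ, mul(SZ, SZ)), mul(add(Z, SSZ), mul(SSZ, SZ)))
  step 4: add(S(add(Z, mul(SZ, SZ))), mul(add(Z, SSZ), mul(SSZ, SZ)))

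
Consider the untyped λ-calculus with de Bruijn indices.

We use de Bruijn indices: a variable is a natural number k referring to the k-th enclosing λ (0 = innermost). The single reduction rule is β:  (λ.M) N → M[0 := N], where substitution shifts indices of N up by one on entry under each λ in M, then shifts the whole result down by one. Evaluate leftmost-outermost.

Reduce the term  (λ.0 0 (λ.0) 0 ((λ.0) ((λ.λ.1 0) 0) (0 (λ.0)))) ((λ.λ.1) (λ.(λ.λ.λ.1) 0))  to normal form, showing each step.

  start: (λ.0 0 (λ.0) 0 ((λ.0) ((λ.λ.1 0) 0) (0 (λ.0)))) ((λ.λ.1) (λ.(λ.λ.λ.1) 0))
  [1] (λ.λ.1) (λ.(λ.λ.λ.1) 0) ((λ.λ.1) (λ.(λ.λ.λ.1) 0)) (λ.0) ((λ.λ.1) (λ.(λ.λ.λ.1) 0)) ((λ.0) ((λ.λ.1 0) ((λ.λ.1) (λ.(λ.λ.λ.1) 0))) ((λ.λ.1) (λ.(λ.λ.λ.1) 0) (λ.0)))
  [2] (λ.λ.(λ.λ.λ.1) 0) ((λ.λ.1) (λ.(λ.λ.λ.1) 0)) (λ.0) ((λ.λ.1) (λ.(λ.λ.λ.1) 0)) ((λ.0) ((λ.λ.1 0) ((λ.λ.1) (λ.(λ.λ.λ.1) 0))) ((λ.λ.1) (λ.(λ.λ.λ.1) 0) (λ.0)))
  [3] (λ.(λ.λ.λ.1) 0) (λ.0) ((λ.λ.1) (λ.(λ.λ.λ.1) 0)) ((λ.0) ((λ.λ.1 0) ((λ.λ.1) (λ.(λ.λ.λ.1) 0))) ((λ.λ.1) (λ.(λ.λ.λ.1) 0) (λ.0)))
  [4] (λ.λ.λ.1) (λ.0) ((λ.λ.1) (λ.(λ.λ.λ.1) 0)) ((λ.0) ((λ.λ.1 0) ((λ.λ.1) (λ.(λ.λ.λ.1) 0))) ((λ.λ.1) (λ.(λ.λ.λ.1) 0) (λ.0)))
  [5] (λ.λ.1) ((λ.λ.1) (λ.(λ.λ.λ.1) 0)) ((λ.0) ((λ.λ.1 0) ((λ.λ.1) (λ.(λ.λ.λ.1) 0))) ((λ.λ.1) (λ.(λ.λ.λ.1) 0) (λ.0)))
  [6] (λ.(λ.λ.1) (λ.(λ.λ.λ.1) 0)) ((λ.0) ((λ.λ.1 0) ((λ.λ.1) (λ.(λ.λ.λ.1) 0))) ((λ.λ.1) (λ.(λ.λ.λ.1) 0) (λ.0)))
  [7] (λ.λ.1) (λ.(λ.λ.λ.1) 0)
  [8] λ.λ.(λ.λ.λ.1) 0
  [9] λ.λ.λ.λ.1

Answer: normal form = λ.λ.λ.λ.1  (in 9 steps)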